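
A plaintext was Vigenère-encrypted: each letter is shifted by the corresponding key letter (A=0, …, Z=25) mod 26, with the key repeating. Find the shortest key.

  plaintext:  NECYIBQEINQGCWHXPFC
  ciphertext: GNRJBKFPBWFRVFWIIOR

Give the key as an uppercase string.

TJPL

  i= 0: G-N = 19 → T
  i= 1: N-E =  9 → J
  i= 2: R-C = 15 → P
  i= 3: J-Y = 11 → L
  i= 4: B-I = 19 → T
  i= 5: K-B =  9 → J
  i= 6: F-Q = 15 → P
  i= 7: P-E = 11 → L
  i= 8: B-I = 19 → T
  i= 9: W-N =  9 → J
  i=10: F-Q = 15 → P
  i=11: R-G = 11 → L
  i=12: V-C = 19 → T
  i=13: F-W =  9 → J
  i=14: W-H = 15 → P
  i=15: I-X = 11 → L
  i=16: I-P = 19 → T
  i=17: O-F =  9 → J
  i=18: R-C = 15 → P
  shifts repeat with period 4: TJPL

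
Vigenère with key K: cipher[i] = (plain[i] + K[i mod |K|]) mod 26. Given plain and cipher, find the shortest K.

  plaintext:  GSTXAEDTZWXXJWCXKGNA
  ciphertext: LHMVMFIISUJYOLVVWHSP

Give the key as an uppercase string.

FPTYMB

  i= 0: L-G =  5 → F
  i= 1: H-S = 15 → P
  i= 2: M-T = 19 → T
  i= 3: V-X = 24 → Y
  i= 4: M-A = 12 → M
  i= 5: F-E =  1 → B
  i= 6: I-D =  5 → F
  i= 7: I-T = 15 → P
  i= 8: S-Z = 19 → T
  i= 9: U-W = 24 → Y
  i=10: J-X = 12 → M
  i=11: Y-X =  1 → B
  i=12: O-J =  5 → F
  i=13: L-W = 15 → P
  i=14: V-C = 19 → T
  i=15: V-X = 24 → Y
  i=16: W-K = 12 → M
  i=17: H-G =  1 → B
  i=18: S-N =  5 → F
  i=19: P-A = 15 → P
  shifts repeat with period 6: FPTYMB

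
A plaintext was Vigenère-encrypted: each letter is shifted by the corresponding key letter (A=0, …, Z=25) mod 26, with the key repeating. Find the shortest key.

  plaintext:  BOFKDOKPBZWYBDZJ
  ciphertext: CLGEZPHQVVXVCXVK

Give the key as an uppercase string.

  i= 0: C-B =  1 → B
  i= 1: L-O = 23 → X
  i= 2: G-F =  1 → B
  i= 3: E-K = 20 → U
  i= 4: Z-D = 22 → W
  i= 5: P-O =  1 → B
  i= 6: H-K = 23 → X
  i= 7: Q-P =  1 → B
  i= 8: V-B = 20 → U
  i= 9: V-Z = 22 → W
  i=10: X-W =  1 → B
  i=11: V-Y = 23 → X
  i=12: C-B =  1 → B
  i=13: X-D = 20 → U
  i=14: V-Z = 22 → W
  i=15: K-J =  1 → B
  shifts repeat with period 5: BXBUW

BXBUW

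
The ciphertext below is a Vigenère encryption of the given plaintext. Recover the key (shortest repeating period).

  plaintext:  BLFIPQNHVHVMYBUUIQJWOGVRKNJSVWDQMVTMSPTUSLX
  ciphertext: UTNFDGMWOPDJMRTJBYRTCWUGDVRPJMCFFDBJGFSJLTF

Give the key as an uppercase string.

  i= 0: U-B = 19 → T
  i= 1: T-L =  8 → I
  i= 2: N-F =  8 → I
  i= 3: F-I = 23 → X
  i= 4: D-P = 14 → O
  i= 5: G-Q = 16 → Q
  i= 6: M-N = 25 → Z
  i= 7: W-H = 15 → P
  i= 8: O-V = 19 → T
  i= 9: P-H =  8 → I
  i=10: D-V =  8 → I
  i=11: J-M = 23 → X
  i=12: M-Y = 14 → O
  i=13: R-B = 16 → Q
  i=14: T-U = 25 → Z
  i=15: J-U = 15 → P
  i=16: B-I = 19 → T
  i=17: Y-Q =  8 → I
  i=18: R-J =  8 → I
  i=19: T-W = 23 → X
  i=20: C-O = 14 → O
  i=21: W-G = 16 → Q
  i=22: U-V = 25 → Z
  i=23: G-R = 15 → P
  i=24: D-K = 19 → T
  i=25: V-N =  8 → I
  i=26: R-J =  8 → I
  i=27: P-S = 23 → X
  i=28: J-V = 14 → O
  i=29: M-W = 16 → Q
  i=30: C-D = 25 → Z
  i=31: F-Q = 15 → P
  i=32: F-M = 19 → T
  i=33: D-V =  8 → I
  i=34: B-T =  8 → I
  i=35: J-M = 23 → X
  i=36: G-S = 14 → O
  i=37: F-P = 16 → Q
  i=38: S-T = 25 → Z
  i=39: J-U = 15 → P
  i=40: L-S = 19 → T
  i=41: T-L =  8 → I
  i=42: F-X =  8 → I
  shifts repeat with period 8: TIIXOQZP

TIIXOQZP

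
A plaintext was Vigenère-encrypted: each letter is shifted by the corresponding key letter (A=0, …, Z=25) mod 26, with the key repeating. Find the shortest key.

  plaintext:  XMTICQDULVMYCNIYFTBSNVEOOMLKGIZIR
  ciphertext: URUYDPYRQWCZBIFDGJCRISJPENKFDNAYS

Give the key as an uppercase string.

XFBQBZV

  i= 0: U-X = 23 → X
  i= 1: R-M =  5 → F
  i= 2: U-T =  1 → B
  i= 3: Y-I = 16 → Q
  i= 4: D-C =  1 → B
  i= 5: P-Q = 25 → Z
  i= 6: Y-D = 21 → V
  i= 7: R-U = 23 → X
  i= 8: Q-L =  5 → F
  i= 9: W-V =  1 → B
  i=10: C-M = 16 → Q
  i=11: Z-Y =  1 → B
  i=12: B-C = 25 → Z
  i=13: I-N = 21 → V
  i=14: F-I = 23 → X
  i=15: D-Y =  5 → F
  i=16: G-F =  1 → B
  i=17: J-T = 16 → Q
  i=18: C-B =  1 → B
  i=19: R-S = 25 → Z
  i=20: I-N = 21 → V
  i=21: S-V = 23 → X
  i=22: J-E =  5 → F
  i=23: P-O =  1 → B
  i=24: E-O = 16 → Q
  i=25: N-M =  1 → B
  i=26: K-L = 25 → Z
  i=27: F-K = 21 → V
  i=28: D-G = 23 → X
  i=29: N-I =  5 → F
  i=30: A-Z =  1 → B
  i=31: Y-I = 16 → Q
  i=32: S-R =  1 → B
  shifts repeat with period 7: XFBQBZV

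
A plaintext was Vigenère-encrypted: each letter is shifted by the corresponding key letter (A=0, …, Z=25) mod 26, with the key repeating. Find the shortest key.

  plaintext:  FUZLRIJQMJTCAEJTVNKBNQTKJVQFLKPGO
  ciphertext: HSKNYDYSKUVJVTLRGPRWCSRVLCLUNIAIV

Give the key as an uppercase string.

  i= 0: H-F =  2 → C
  i= 1: S-U = 24 → Y
  i= 2: K-Z = 11 → L
  i= 3: N-L =  2 → C
  i= 4: Y-R =  7 → H
  i= 5: D-I = 21 → V
  i= 6: Y-J = 15 → P
  i= 7: S-Q =  2 → C
  i= 8: K-M = 24 → Y
  i= 9: U-J = 11 → L
  i=10: V-T =  2 → C
  i=11: J-C =  7 → H
  i=12: V-A = 21 → V
  i=13: T-E = 15 → P
  i=14: L-J =  2 → C
  i=15: R-T = 24 → Y
  i=16: G-V = 11 → L
  i=17: P-N =  2 → C
  i=18: R-K =  7 → H
  i=19: W-B = 21 → V
  i=20: C-N = 15 → P
  i=21: S-Q =  2 → C
  i=22: R-T = 24 → Y
  i=23: V-K = 11 → L
  i=24: L-J =  2 → C
  i=25: C-V =  7 → H
  i=26: L-Q = 21 → V
  i=27: U-F = 15 → P
  i=28: N-L =  2 → C
  i=29: I-K = 24 → Y
  i=30: A-P = 11 → L
  i=31: I-G =  2 → C
  i=32: V-O =  7 → H
  shifts repeat with period 7: CYLCHVP

CYLCHVP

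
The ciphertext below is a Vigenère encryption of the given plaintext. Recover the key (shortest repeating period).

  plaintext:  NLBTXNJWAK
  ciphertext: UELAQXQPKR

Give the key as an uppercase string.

  i= 0: U-N =  7 → H
  i= 1: E-L = 19 → T
  i= 2: L-B = 10 → K
  i= 3: A-T =  7 → H
  i= 4: Q-X = 19 → T
  i= 5: X-N = 10 → K
  i= 6: Q-J =  7 → H
  i= 7: P-W = 19 → T
  i= 8: K-A = 10 → K
  i= 9: R-K =  7 → H
  shifts repeat with period 3: HTK

HTK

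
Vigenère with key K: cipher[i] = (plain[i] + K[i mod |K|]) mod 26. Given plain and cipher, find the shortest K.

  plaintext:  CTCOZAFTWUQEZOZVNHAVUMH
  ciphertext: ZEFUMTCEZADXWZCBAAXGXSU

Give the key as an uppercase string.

  i= 0: Z-C = 23 → X
  i= 1: E-T = 11 → L
  i= 2: F-C =  3 → D
  i= 3: U-O =  6 → G
  i= 4: M-Z = 13 → N
  i= 5: T-A = 19 → T
  i= 6: C-F = 23 → X
  i= 7: E-T = 11 → L
  i= 8: Z-W =  3 → D
  i= 9: A-U =  6 → G
  i=10: D-Q = 13 → N
  i=11: X-E = 19 → T
  i=12: W-Z = 23 → X
  i=13: Z-O = 11 → L
  i=14: C-Z =  3 → D
  i=15: B-V =  6 → G
  i=16: A-N = 13 → N
  i=17: A-H = 19 → T
  i=18: X-A = 23 → X
  i=19: G-V = 11 → L
  i=20: X-U =  3 → D
  i=21: S-M =  6 → G
  i=22: U-H = 13 → N
  shifts repeat with period 6: XLDGNT

XLDGNT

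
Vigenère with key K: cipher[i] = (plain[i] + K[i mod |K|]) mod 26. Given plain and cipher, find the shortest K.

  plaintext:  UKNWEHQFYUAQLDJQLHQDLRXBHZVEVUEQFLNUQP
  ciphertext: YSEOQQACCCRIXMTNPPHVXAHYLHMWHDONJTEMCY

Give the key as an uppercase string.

  i= 0: Y-U =  4 → E
  i= 1: S-K =  8 → I
  i= 2: E-N = 17 → R
  i= 3: O-W = 18 → S
  i= 4: Q-E = 12 → M
  i= 5: Q-H =  9 → J
  i= 6: A-Q = 10 → K
  i= 7: C-F = 23 → X
  i= 8: C-Y =  4 → E
  i= 9: C-U =  8 → I
  i=10: R-A = 17 → R
  i=11: I-Q = 18 → S
  i=12: X-L = 12 → M
  i=13: M-D =  9 → J
  i=14: T-J = 10 → K
  i=15: N-Q = 23 → X
  i=16: P-L =  4 → E
  i=17: P-H =  8 → I
  i=18: H-Q = 17 → R
  i=19: V-D = 18 → S
  i=20: X-L = 12 → M
  i=21: A-R =  9 → J
  i=22: H-X = 10 → K
  i=23: Y-B = 23 → X
  i=24: L-H =  4 → E
  i=25: H-Z =  8 → I
  i=26: M-V = 17 → R
  i=27: W-E = 18 → S
  i=28: H-V = 12 → M
  i=29: D-U =  9 → J
  i=30: O-E = 10 → K
  i=31: N-Q = 23 → X
  i=32: J-F =  4 → E
  i=33: T-L =  8 → I
  i=34: E-N = 17 → R
  i=35: M-U = 18 → S
  i=36: C-Q = 12 → M
  i=37: Y-P =  9 → J
  shifts repeat with period 8: EIRSMJKX

EIRSMJKX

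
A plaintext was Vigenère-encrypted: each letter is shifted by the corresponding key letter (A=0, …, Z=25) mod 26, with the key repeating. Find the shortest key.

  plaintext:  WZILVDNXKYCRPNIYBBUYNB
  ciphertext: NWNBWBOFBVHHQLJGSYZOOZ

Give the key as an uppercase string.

  i= 0: N-W = 17 → R
  i= 1: W-Z = 23 → X
  i= 2: N-I =  5 → F
  i= 3: B-L = 16 → Q
  i= 4: W-V =  1 → B
  i= 5: B-D = 24 → Y
  i= 6: O-N =  1 → B
  i= 7: F-X =  8 → I
  i= 8: B-K = 17 → R
  i= 9: V-Y = 23 → X
  i=10: H-C =  5 → F
  i=11: H-R = 16 → Q
  i=12: Q-P =  1 → B
  i=13: L-N = 24 → Y
  i=14: J-I =  1 → B
  i=15: G-Y =  8 → I
  i=16: S-B = 17 → R
  i=17: Y-B = 23 → X
  i=18: Z-U =  5 → F
  i=19: O-Y = 16 → Q
  i=20: O-N =  1 → B
  i=21: Z-B = 24 → Y
  shifts repeat with period 8: RXFQBYBI

RXFQBYBI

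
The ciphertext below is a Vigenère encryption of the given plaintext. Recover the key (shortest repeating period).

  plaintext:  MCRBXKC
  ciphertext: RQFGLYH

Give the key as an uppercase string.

FOO

  i= 0: R-M =  5 → F
  i= 1: Q-C = 14 → O
  i= 2: F-R = 14 → O
  i= 3: G-B =  5 → F
  i= 4: L-X = 14 → O
  i= 5: Y-K = 14 → O
  i= 6: H-C =  5 → F
  shifts repeat with period 3: FOO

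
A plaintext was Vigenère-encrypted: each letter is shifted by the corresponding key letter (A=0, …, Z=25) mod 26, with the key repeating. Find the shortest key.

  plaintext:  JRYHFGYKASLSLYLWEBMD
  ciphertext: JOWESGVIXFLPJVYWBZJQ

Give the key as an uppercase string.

AXYXN

  i= 0: J-J =  0 → A
  i= 1: O-R = 23 → X
  i= 2: W-Y = 24 → Y
  i= 3: E-H = 23 → X
  i= 4: S-F = 13 → N
  i= 5: G-G =  0 → A
  i= 6: V-Y = 23 → X
  i= 7: I-K = 24 → Y
  i= 8: X-A = 23 → X
  i= 9: F-S = 13 → N
  i=10: L-L =  0 → A
  i=11: P-S = 23 → X
  i=12: J-L = 24 → Y
  i=13: V-Y = 23 → X
  i=14: Y-L = 13 → N
  i=15: W-W =  0 → A
  i=16: B-E = 23 → X
  i=17: Z-B = 24 → Y
  i=18: J-M = 23 → X
  i=19: Q-D = 13 → N
  shifts repeat with period 5: AXYXN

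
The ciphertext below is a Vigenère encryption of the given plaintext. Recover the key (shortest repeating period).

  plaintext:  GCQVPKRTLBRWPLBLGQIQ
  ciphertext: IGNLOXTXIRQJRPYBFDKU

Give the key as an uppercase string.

  i= 0: I-G =  2 → C
  i= 1: G-C =  4 → E
  i= 2: N-Q = 23 → X
  i= 3: L-V = 16 → Q
  i= 4: O-P = 25 → Z
  i= 5: X-K = 13 → N
  i= 6: T-R =  2 → C
  i= 7: X-T =  4 → E
  i= 8: I-L = 23 → X
  i= 9: R-B = 16 → Q
  i=10: Q-R = 25 → Z
  i=11: J-W = 13 → N
  i=12: R-P =  2 → C
  i=13: P-L =  4 → E
  i=14: Y-B = 23 → X
  i=15: B-L = 16 → Q
  i=16: F-G = 25 → Z
  i=17: D-Q = 13 → N
  i=18: K-I =  2 → C
  i=19: U-Q =  4 → E
  shifts repeat with period 6: CEXQZN

CEXQZN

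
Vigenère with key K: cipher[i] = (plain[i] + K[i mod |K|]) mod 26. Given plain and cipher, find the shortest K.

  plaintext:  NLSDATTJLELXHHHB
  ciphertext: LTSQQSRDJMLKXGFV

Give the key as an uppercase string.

  i= 0: L-N = 24 → Y
  i= 1: T-L =  8 → I
  i= 2: S-S =  0 → A
  i= 3: Q-D = 13 → N
  i= 4: Q-A = 16 → Q
  i= 5: S-T = 25 → Z
  i= 6: R-T = 24 → Y
  i= 7: D-J = 20 → U
  i= 8: J-L = 24 → Y
  i= 9: M-E =  8 → I
  i=10: L-L =  0 → A
  i=11: K-X = 13 → N
  i=12: X-H = 16 → Q
  i=13: G-H = 25 → Z
  i=14: F-H = 24 → Y
  i=15: V-B = 20 → U
  shifts repeat with period 8: YIANQZYU

YIANQZYU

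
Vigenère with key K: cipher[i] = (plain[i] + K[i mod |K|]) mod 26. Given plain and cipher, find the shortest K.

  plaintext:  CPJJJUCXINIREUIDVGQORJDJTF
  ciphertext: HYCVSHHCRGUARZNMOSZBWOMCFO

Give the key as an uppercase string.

FJTMJNF

  i= 0: H-C =  5 → F
  i= 1: Y-P =  9 → J
  i= 2: C-J = 19 → T
  i= 3: V-J = 12 → M
  i= 4: S-J =  9 → J
  i= 5: H-U = 13 → N
  i= 6: H-C =  5 → F
  i= 7: C-X =  5 → F
  i= 8: R-I =  9 → J
  i= 9: G-N = 19 → T
  i=10: U-I = 12 → M
  i=11: A-R =  9 → J
  i=12: R-E = 13 → N
  i=13: Z-U =  5 → F
  i=14: N-I =  5 → F
  i=15: M-D =  9 → J
  i=16: O-V = 19 → T
  i=17: S-G = 12 → M
  i=18: Z-Q =  9 → J
  i=19: B-O = 13 → N
  i=20: W-R =  5 → F
  i=21: O-J =  5 → F
  i=22: M-D =  9 → J
  i=23: C-J = 19 → T
  i=24: F-T = 12 → M
  i=25: O-F =  9 → J
  shifts repeat with period 7: FJTMJNF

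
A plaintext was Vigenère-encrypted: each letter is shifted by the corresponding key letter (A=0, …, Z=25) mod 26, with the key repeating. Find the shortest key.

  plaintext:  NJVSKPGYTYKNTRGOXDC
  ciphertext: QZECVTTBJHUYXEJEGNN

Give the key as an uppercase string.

  i= 0: Q-N =  3 → D
  i= 1: Z-J = 16 → Q
  i= 2: E-V =  9 → J
  i= 3: C-S = 10 → K
  i= 4: V-K = 11 → L
  i= 5: T-P =  4 → E
  i= 6: T-G = 13 → N
  i= 7: B-Y =  3 → D
  i= 8: J-T = 16 → Q
  i= 9: H-Y =  9 → J
  i=10: U-K = 10 → K
  i=11: Y-N = 11 → L
  i=12: X-T =  4 → E
  i=13: E-R = 13 → N
  i=14: J-G =  3 → D
  i=15: E-O = 16 → Q
  i=16: G-X =  9 → J
  i=17: N-D = 10 → K
  i=18: N-C = 11 → L
  shifts repeat with period 7: DQJKLEN

DQJKLEN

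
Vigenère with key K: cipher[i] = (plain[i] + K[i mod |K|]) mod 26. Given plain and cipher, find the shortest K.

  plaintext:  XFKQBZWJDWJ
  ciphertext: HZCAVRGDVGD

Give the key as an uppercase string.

KUS

  i= 0: H-X = 10 → K
  i= 1: Z-F = 20 → U
  i= 2: C-K = 18 → S
  i= 3: A-Q = 10 → K
  i= 4: V-B = 20 → U
  i= 5: R-Z = 18 → S
  i= 6: G-W = 10 → K
  i= 7: D-J = 20 → U
  i= 8: V-D = 18 → S
  i= 9: G-W = 10 → K
  i=10: D-J = 20 → U
  shifts repeat with period 3: KUS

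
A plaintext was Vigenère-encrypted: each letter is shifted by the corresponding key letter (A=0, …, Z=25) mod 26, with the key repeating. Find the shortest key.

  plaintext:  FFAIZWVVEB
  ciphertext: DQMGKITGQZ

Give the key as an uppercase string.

YLM

  i= 0: D-F = 24 → Y
  i= 1: Q-F = 11 → L
  i= 2: M-A = 12 → M
  i= 3: G-I = 24 → Y
  i= 4: K-Z = 11 → L
  i= 5: I-W = 12 → M
  i= 6: T-V = 24 → Y
  i= 7: G-V = 11 → L
  i= 8: Q-E = 12 → M
  i= 9: Z-B = 24 → Y
  shifts repeat with period 3: YLM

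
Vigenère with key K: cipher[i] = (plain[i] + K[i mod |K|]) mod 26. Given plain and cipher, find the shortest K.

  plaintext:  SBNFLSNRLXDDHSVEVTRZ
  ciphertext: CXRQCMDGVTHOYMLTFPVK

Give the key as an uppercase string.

KWELRUQP

  i= 0: C-S = 10 → K
  i= 1: X-B = 22 → W
  i= 2: R-N =  4 → E
  i= 3: Q-F = 11 → L
  i= 4: C-L = 17 → R
  i= 5: M-S = 20 → U
  i= 6: D-N = 16 → Q
  i= 7: G-R = 15 → P
  i= 8: V-L = 10 → K
  i= 9: T-X = 22 → W
  i=10: H-D =  4 → E
  i=11: O-D = 11 → L
  i=12: Y-H = 17 → R
  i=13: M-S = 20 → U
  i=14: L-V = 16 → Q
  i=15: T-E = 15 → P
  i=16: F-V = 10 → K
  i=17: P-T = 22 → W
  i=18: V-R =  4 → E
  i=19: K-Z = 11 → L
  shifts repeat with period 8: KWELRUQP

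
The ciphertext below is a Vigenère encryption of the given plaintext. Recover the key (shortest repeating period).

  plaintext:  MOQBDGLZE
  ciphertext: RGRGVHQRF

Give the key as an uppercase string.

  i= 0: R-M =  5 → F
  i= 1: G-O = 18 → S
  i= 2: R-Q =  1 → B
  i= 3: G-B =  5 → F
  i= 4: V-D = 18 → S
  i= 5: H-G =  1 → B
  i= 6: Q-L =  5 → F
  i= 7: R-Z = 18 → S
  i= 8: F-E =  1 → B
  shifts repeat with period 3: FSB

FSB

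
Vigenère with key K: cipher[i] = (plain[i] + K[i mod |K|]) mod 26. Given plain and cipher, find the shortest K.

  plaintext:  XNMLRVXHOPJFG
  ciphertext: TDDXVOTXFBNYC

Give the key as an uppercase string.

  i= 0: T-X = 22 → W
  i= 1: D-N = 16 → Q
  i= 2: D-M = 17 → R
  i= 3: X-L = 12 → M
  i= 4: V-R =  4 → E
  i= 5: O-V = 19 → T
  i= 6: T-X = 22 → W
  i= 7: X-H = 16 → Q
  i= 8: F-O = 17 → R
  i= 9: B-P = 12 → M
  i=10: N-J =  4 → E
  i=11: Y-F = 19 → T
  i=12: C-G = 22 → W
  shifts repeat with period 6: WQRMET

WQRMET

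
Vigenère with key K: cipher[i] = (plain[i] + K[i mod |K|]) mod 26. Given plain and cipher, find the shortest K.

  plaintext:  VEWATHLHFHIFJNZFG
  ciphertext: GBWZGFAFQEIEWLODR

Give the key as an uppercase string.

  i= 0: G-V = 11 → L
  i= 1: B-E = 23 → X
  i= 2: W-W =  0 → A
  i= 3: Z-A = 25 → Z
  i= 4: G-T = 13 → N
  i= 5: F-H = 24 → Y
  i= 6: A-L = 15 → P
  i= 7: F-H = 24 → Y
  i= 8: Q-F = 11 → L
  i= 9: E-H = 23 → X
  i=10: I-I =  0 → A
  i=11: E-F = 25 → Z
  i=12: W-J = 13 → N
  i=13: L-N = 24 → Y
  i=14: O-Z = 15 → P
  i=15: D-F = 24 → Y
  i=16: R-G = 11 → L
  shifts repeat with period 8: LXAZNYPY

LXAZNYPY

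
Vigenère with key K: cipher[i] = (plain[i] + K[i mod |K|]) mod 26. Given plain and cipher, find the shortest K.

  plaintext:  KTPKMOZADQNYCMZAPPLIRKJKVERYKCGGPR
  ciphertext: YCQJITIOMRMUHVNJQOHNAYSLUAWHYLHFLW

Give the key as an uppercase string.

OJBZWFJ

  i= 0: Y-K = 14 → O
  i= 1: C-T =  9 → J
  i= 2: Q-P =  1 → B
  i= 3: J-K = 25 → Z
  i= 4: I-M = 22 → W
  i= 5: T-O =  5 → F
  i= 6: I-Z =  9 → J
  i= 7: O-A = 14 → O
  i= 8: M-D =  9 → J
  i= 9: R-Q =  1 → B
  i=10: M-N = 25 → Z
  i=11: U-Y = 22 → W
  i=12: H-C =  5 → F
  i=13: V-M =  9 → J
  i=14: N-Z = 14 → O
  i=15: J-A =  9 → J
  i=16: Q-P =  1 → B
  i=17: O-P = 25 → Z
  i=18: H-L = 22 → W
  i=19: N-I =  5 → F
  i=20: A-R =  9 → J
  i=21: Y-K = 14 → O
  i=22: S-J =  9 → J
  i=23: L-K =  1 → B
  i=24: U-V = 25 → Z
  i=25: A-E = 22 → W
  i=26: W-R =  5 → F
  i=27: H-Y =  9 → J
  i=28: Y-K = 14 → O
  i=29: L-C =  9 → J
  i=30: H-G =  1 → B
  i=31: F-G = 25 → Z
  i=32: L-P = 22 → W
  i=33: W-R =  5 → F
  shifts repeat with period 7: OJBZWFJ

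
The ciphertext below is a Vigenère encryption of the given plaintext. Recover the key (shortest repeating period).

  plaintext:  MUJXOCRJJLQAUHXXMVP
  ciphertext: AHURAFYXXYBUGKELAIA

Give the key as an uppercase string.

  i= 0: A-M = 14 → O
  i= 1: H-U = 13 → N
  i= 2: U-J = 11 → L
  i= 3: R-X = 20 → U
  i= 4: A-O = 12 → M
  i= 5: F-C =  3 → D
  i= 6: Y-R =  7 → H
  i= 7: X-J = 14 → O
  i= 8: X-J = 14 → O
  i= 9: Y-L = 13 → N
  i=10: B-Q = 11 → L
  i=11: U-A = 20 → U
  i=12: G-U = 12 → M
  i=13: K-H =  3 → D
  i=14: E-X =  7 → H
  i=15: L-X = 14 → O
  i=16: A-M = 14 → O
  i=17: I-V = 13 → N
  i=18: A-P = 11 → L
  shifts repeat with period 8: ONLUMDHO

ONLUMDHO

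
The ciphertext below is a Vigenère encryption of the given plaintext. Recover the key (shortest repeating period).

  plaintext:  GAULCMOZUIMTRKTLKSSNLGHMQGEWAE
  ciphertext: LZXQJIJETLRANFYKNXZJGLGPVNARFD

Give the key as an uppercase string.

  i= 0: L-G =  5 → F
  i= 1: Z-A = 25 → Z
  i= 2: X-U =  3 → D
  i= 3: Q-L =  5 → F
  i= 4: J-C =  7 → H
  i= 5: I-M = 22 → W
  i= 6: J-O = 21 → V
  i= 7: E-Z =  5 → F
  i= 8: T-U = 25 → Z
  i= 9: L-I =  3 → D
  i=10: R-M =  5 → F
  i=11: A-T =  7 → H
  i=12: N-R = 22 → W
  i=13: F-K = 21 → V
  i=14: Y-T =  5 → F
  i=15: K-L = 25 → Z
  i=16: N-K =  3 → D
  i=17: X-S =  5 → F
  i=18: Z-S =  7 → H
  i=19: J-N = 22 → W
  i=20: G-L = 21 → V
  i=21: L-G =  5 → F
  i=22: G-H = 25 → Z
  i=23: P-M =  3 → D
  i=24: V-Q =  5 → F
  i=25: N-G =  7 → H
  i=26: A-E = 22 → W
  i=27: R-W = 21 → V
  i=28: F-A =  5 → F
  i=29: D-E = 25 → Z
  shifts repeat with period 7: FZDFHWV

FZDFHWV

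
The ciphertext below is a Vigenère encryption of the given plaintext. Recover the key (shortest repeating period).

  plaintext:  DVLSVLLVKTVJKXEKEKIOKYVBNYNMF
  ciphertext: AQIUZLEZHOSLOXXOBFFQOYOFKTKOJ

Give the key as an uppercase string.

XVXCEATE

  i= 0: A-D = 23 → X
  i= 1: Q-V = 21 → V
  i= 2: I-L = 23 → X
  i= 3: U-S =  2 → C
  i= 4: Z-V =  4 → E
  i= 5: L-L =  0 → A
  i= 6: E-L = 19 → T
  i= 7: Z-V =  4 → E
  i= 8: H-K = 23 → X
  i= 9: O-T = 21 → V
  i=10: S-V = 23 → X
  i=11: L-J =  2 → C
  i=12: O-K =  4 → E
  i=13: X-X =  0 → A
  i=14: X-E = 19 → T
  i=15: O-K =  4 → E
  i=16: B-E = 23 → X
  i=17: F-K = 21 → V
  i=18: F-I = 23 → X
  i=19: Q-O =  2 → C
  i=20: O-K =  4 → E
  i=21: Y-Y =  0 → A
  i=22: O-V = 19 → T
  i=23: F-B =  4 → E
  i=24: K-N = 23 → X
  i=25: T-Y = 21 → V
  i=26: K-N = 23 → X
  i=27: O-M =  2 → C
  i=28: J-F =  4 → E
  shifts repeat with period 8: XVXCEATE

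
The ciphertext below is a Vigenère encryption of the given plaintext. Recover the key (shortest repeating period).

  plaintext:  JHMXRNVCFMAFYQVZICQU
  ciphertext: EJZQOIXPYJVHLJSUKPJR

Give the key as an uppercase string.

VCNTX

  i= 0: E-J = 21 → V
  i= 1: J-H =  2 → C
  i= 2: Z-M = 13 → N
  i= 3: Q-X = 19 → T
  i= 4: O-R = 23 → X
  i= 5: I-N = 21 → V
  i= 6: X-V =  2 → C
  i= 7: P-C = 13 → N
  i= 8: Y-F = 19 → T
  i= 9: J-M = 23 → X
  i=10: V-A = 21 → V
  i=11: H-F =  2 → C
  i=12: L-Y = 13 → N
  i=13: J-Q = 19 → T
  i=14: S-V = 23 → X
  i=15: U-Z = 21 → V
  i=16: K-I =  2 → C
  i=17: P-C = 13 → N
  i=18: J-Q = 19 → T
  i=19: R-U = 23 → X
  shifts repeat with period 5: VCNTX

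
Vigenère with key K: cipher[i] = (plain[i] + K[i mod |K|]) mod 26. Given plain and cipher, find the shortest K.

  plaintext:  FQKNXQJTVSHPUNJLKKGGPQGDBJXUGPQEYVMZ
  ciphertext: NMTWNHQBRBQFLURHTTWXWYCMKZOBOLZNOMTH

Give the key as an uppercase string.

  i= 0: N-F =  8 → I
  i= 1: M-Q = 22 → W
  i= 2: T-K =  9 → J
  i= 3: W-N =  9 → J
  i= 4: N-X = 16 → Q
  i= 5: H-Q = 17 → R
  i= 6: Q-J =  7 → H
  i= 7: B-T =  8 → I
  i= 8: R-V = 22 → W
  i= 9: B-S =  9 → J
  i=10: Q-H =  9 → J
  i=11: F-P = 16 → Q
  i=12: L-U = 17 → R
  i=13: U-N =  7 → H
  i=14: R-J =  8 → I
  i=15: H-L = 22 → W
  i=16: T-K =  9 → J
  i=17: T-K =  9 → J
  i=18: W-G = 16 → Q
  i=19: X-G = 17 → R
  i=20: W-P =  7 → H
  i=21: Y-Q =  8 → I
  i=22: C-G = 22 → W
  i=23: M-D =  9 → J
  i=24: K-B =  9 → J
  i=25: Z-J = 16 → Q
  i=26: O-X = 17 → R
  i=27: B-U =  7 → H
  i=28: O-G =  8 → I
  i=29: L-P = 22 → W
  i=30: Z-Q =  9 → J
  i=31: N-E =  9 → J
  i=32: O-Y = 16 → Q
  i=33: M-V = 17 → R
  i=34: T-M =  7 → H
  i=35: H-Z =  8 → I
  shifts repeat with period 7: IWJJQRH

IWJJQRH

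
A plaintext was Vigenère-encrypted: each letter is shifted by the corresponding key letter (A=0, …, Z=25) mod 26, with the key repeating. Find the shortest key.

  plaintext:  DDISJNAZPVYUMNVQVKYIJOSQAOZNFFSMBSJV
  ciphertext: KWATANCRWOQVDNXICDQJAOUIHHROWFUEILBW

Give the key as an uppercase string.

  i= 0: K-D =  7 → H
  i= 1: W-D = 19 → T
  i= 2: A-I = 18 → S
  i= 3: T-S =  1 → B
  i= 4: A-J = 17 → R
  i= 5: N-N =  0 → A
  i= 6: C-A =  2 → C
  i= 7: R-Z = 18 → S
  i= 8: W-P =  7 → H
  i= 9: O-V = 19 → T
  i=10: Q-Y = 18 → S
  i=11: V-U =  1 → B
  i=12: D-M = 17 → R
  i=13: N-N =  0 → A
  i=14: X-V =  2 → C
  i=15: I-Q = 18 → S
  i=16: C-V =  7 → H
  i=17: D-K = 19 → T
  i=18: Q-Y = 18 → S
  i=19: J-I =  1 → B
  i=20: A-J = 17 → R
  i=21: O-O =  0 → A
  i=22: U-S =  2 → C
  i=23: I-Q = 18 → S
  i=24: H-A =  7 → H
  i=25: H-O = 19 → T
  i=26: R-Z = 18 → S
  i=27: O-N =  1 → B
  i=28: W-F = 17 → R
  i=29: F-F =  0 → A
  i=30: U-S =  2 → C
  i=31: E-M = 18 → S
  i=32: I-B =  7 → H
  i=33: L-S = 19 → T
  i=34: B-J = 18 → S
  i=35: W-V =  1 → B
  shifts repeat with period 8: HTSBRACS

HTSBRACS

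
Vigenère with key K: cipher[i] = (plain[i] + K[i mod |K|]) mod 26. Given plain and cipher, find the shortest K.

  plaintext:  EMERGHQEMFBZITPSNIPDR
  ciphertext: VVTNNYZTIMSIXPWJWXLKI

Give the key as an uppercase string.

  i= 0: V-E = 17 → R
  i= 1: V-M =  9 → J
  i= 2: T-E = 15 → P
  i= 3: N-R = 22 → W
  i= 4: N-G =  7 → H
  i= 5: Y-H = 17 → R
  i= 6: Z-Q =  9 → J
  i= 7: T-E = 15 → P
  i= 8: I-M = 22 → W
  i= 9: M-F =  7 → H
  i=10: S-B = 17 → R
  i=11: I-Z =  9 → J
  i=12: X-I = 15 → P
  i=13: P-T = 22 → W
  i=14: W-P =  7 → H
  i=15: J-S = 17 → R
  i=16: W-N =  9 → J
  i=17: X-I = 15 → P
  i=18: L-P = 22 → W
  i=19: K-D =  7 → H
  i=20: I-R = 17 → R
  shifts repeat with period 5: RJPWH

RJPWH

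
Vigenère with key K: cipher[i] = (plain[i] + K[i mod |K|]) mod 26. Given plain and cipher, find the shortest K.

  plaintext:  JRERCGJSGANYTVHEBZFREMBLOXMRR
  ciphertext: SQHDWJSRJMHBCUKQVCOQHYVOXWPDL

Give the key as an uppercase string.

  i= 0: S-J =  9 → J
  i= 1: Q-R = 25 → Z
  i= 2: H-E =  3 → D
  i= 3: D-R = 12 → M
  i= 4: W-C = 20 → U
  i= 5: J-G =  3 → D
  i= 6: S-J =  9 → J
  i= 7: R-S = 25 → Z
  i= 8: J-G =  3 → D
  i= 9: M-A = 12 → M
  i=10: H-N = 20 → U
  i=11: B-Y =  3 → D
  i=12: C-T =  9 → J
  i=13: U-V = 25 → Z
  i=14: K-H =  3 → D
  i=15: Q-E = 12 → M
  i=16: V-B = 20 → U
  i=17: C-Z =  3 → D
  i=18: O-F =  9 → J
  i=19: Q-R = 25 → Z
  i=20: H-E =  3 → D
  i=21: Y-M = 12 → M
  i=22: V-B = 20 → U
  i=23: O-L =  3 → D
  i=24: X-O =  9 → J
  i=25: W-X = 25 → Z
  i=26: P-M =  3 → D
  i=27: D-R = 12 → M
  i=28: L-R = 20 → U
  shifts repeat with period 6: JZDMUD

JZDMUD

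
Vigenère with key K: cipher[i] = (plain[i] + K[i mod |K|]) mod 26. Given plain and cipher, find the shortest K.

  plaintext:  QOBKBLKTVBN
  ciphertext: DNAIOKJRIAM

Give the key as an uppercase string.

  i= 0: D-Q = 13 → N
  i= 1: N-O = 25 → Z
  i= 2: A-B = 25 → Z
  i= 3: I-K = 24 → Y
  i= 4: O-B = 13 → N
  i= 5: K-L = 25 → Z
  i= 6: J-K = 25 → Z
  i= 7: R-T = 24 → Y
  i= 8: I-V = 13 → N
  i= 9: A-B = 25 → Z
  i=10: M-N = 25 → Z
  shifts repeat with period 4: NZZY

NZZY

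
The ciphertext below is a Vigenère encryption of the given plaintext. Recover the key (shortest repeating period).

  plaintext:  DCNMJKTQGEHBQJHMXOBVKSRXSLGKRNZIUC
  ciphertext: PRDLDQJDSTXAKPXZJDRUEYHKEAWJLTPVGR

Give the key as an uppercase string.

MPQZUGQN

  i= 0: P-D = 12 → M
  i= 1: R-C = 15 → P
  i= 2: D-N = 16 → Q
  i= 3: L-M = 25 → Z
  i= 4: D-J = 20 → U
  i= 5: Q-K =  6 → G
  i= 6: J-T = 16 → Q
  i= 7: D-Q = 13 → N
  i= 8: S-G = 12 → M
  i= 9: T-E = 15 → P
  i=10: X-H = 16 → Q
  i=11: A-B = 25 → Z
  i=12: K-Q = 20 → U
  i=13: P-J =  6 → G
  i=14: X-H = 16 → Q
  i=15: Z-M = 13 → N
  i=16: J-X = 12 → M
  i=17: D-O = 15 → P
  i=18: R-B = 16 → Q
  i=19: U-V = 25 → Z
  i=20: E-K = 20 → U
  i=21: Y-S =  6 → G
  i=22: H-R = 16 → Q
  i=23: K-X = 13 → N
  i=24: E-S = 12 → M
  i=25: A-L = 15 → P
  i=26: W-G = 16 → Q
  i=27: J-K = 25 → Z
  i=28: L-R = 20 → U
  i=29: T-N =  6 → G
  i=30: P-Z = 16 → Q
  i=31: V-I = 13 → N
  i=32: G-U = 12 → M
  i=33: R-C = 15 → P
  shifts repeat with period 8: MPQZUGQN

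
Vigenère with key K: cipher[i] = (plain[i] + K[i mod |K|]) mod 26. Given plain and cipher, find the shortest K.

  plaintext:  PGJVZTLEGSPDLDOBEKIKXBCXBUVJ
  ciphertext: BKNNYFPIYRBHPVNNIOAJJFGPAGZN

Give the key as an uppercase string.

MEESZ

  i= 0: B-P = 12 → M
  i= 1: K-G =  4 → E
  i= 2: N-J =  4 → E
  i= 3: N-V = 18 → S
  i= 4: Y-Z = 25 → Z
  i= 5: F-T = 12 → M
  i= 6: P-L =  4 → E
  i= 7: I-E =  4 → E
  i= 8: Y-G = 18 → S
  i= 9: R-S = 25 → Z
  i=10: B-P = 12 → M
  i=11: H-D =  4 → E
  i=12: P-L =  4 → E
  i=13: V-D = 18 → S
  i=14: N-O = 25 → Z
  i=15: N-B = 12 → M
  i=16: I-E =  4 → E
  i=17: O-K =  4 → E
  i=18: A-I = 18 → S
  i=19: J-K = 25 → Z
  i=20: J-X = 12 → M
  i=21: F-B =  4 → E
  i=22: G-C =  4 → E
  i=23: P-X = 18 → S
  i=24: A-B = 25 → Z
  i=25: G-U = 12 → M
  i=26: Z-V =  4 → E
  i=27: N-J =  4 → E
  shifts repeat with period 5: MEESZ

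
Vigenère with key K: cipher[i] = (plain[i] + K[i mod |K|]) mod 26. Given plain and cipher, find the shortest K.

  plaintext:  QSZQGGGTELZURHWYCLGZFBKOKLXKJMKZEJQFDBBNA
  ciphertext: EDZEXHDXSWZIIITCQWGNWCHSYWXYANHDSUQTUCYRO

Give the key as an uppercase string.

OLAORBXE

  i= 0: E-Q = 14 → O
  i= 1: D-S = 11 → L
  i= 2: Z-Z =  0 → A
  i= 3: E-Q = 14 → O
  i= 4: X-G = 17 → R
  i= 5: H-G =  1 → B
  i= 6: D-G = 23 → X
  i= 7: X-T =  4 → E
  i= 8: S-E = 14 → O
  i= 9: W-L = 11 → L
  i=10: Z-Z =  0 → A
  i=11: I-U = 14 → O
  i=12: I-R = 17 → R
  i=13: I-H =  1 → B
  i=14: T-W = 23 → X
  i=15: C-Y =  4 → E
  i=16: Q-C = 14 → O
  i=17: W-L = 11 → L
  i=18: G-G =  0 → A
  i=19: N-Z = 14 → O
  i=20: W-F = 17 → R
  i=21: C-B =  1 → B
  i=22: H-K = 23 → X
  i=23: S-O =  4 → E
  i=24: Y-K = 14 → O
  i=25: W-L = 11 → L
  i=26: X-X =  0 → A
  i=27: Y-K = 14 → O
  i=28: A-J = 17 → R
  i=29: N-M =  1 → B
  i=30: H-K = 23 → X
  i=31: D-Z =  4 → E
  i=32: S-E = 14 → O
  i=33: U-J = 11 → L
  i=34: Q-Q =  0 → A
  i=35: T-F = 14 → O
  i=36: U-D = 17 → R
  i=37: C-B =  1 → B
  i=38: Y-B = 23 → X
  i=39: R-N =  4 → E
  i=40: O-A = 14 → O
  shifts repeat with period 8: OLAORBXE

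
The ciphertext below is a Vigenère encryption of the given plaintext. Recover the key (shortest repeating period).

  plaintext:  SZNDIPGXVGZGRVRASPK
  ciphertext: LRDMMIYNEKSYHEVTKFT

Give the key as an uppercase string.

  i= 0: L-S = 19 → T
  i= 1: R-Z = 18 → S
  i= 2: D-N = 16 → Q
  i= 3: M-D =  9 → J
  i= 4: M-I =  4 → E
  i= 5: I-P = 19 → T
  i= 6: Y-G = 18 → S
  i= 7: N-X = 16 → Q
  i= 8: E-V =  9 → J
  i= 9: K-G =  4 → E
  i=10: S-Z = 19 → T
  i=11: Y-G = 18 → S
  i=12: H-R = 16 → Q
  i=13: E-V =  9 → J
  i=14: V-R =  4 → E
  i=15: T-A = 19 → T
  i=16: K-S = 18 → S
  i=17: F-P = 16 → Q
  i=18: T-K =  9 → J
  shifts repeat with period 5: TSQJE

TSQJE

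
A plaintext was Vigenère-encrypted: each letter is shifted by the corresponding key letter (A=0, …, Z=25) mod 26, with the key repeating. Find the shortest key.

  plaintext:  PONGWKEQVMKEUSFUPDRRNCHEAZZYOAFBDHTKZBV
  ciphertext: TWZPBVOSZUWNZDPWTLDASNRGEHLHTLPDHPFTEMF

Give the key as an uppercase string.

  i= 0: T-P =  4 → E
  i= 1: W-O =  8 → I
  i= 2: Z-N = 12 → M
  i= 3: P-G =  9 → J
  i= 4: B-W =  5 → F
  i= 5: V-K = 11 → L
  i= 6: O-E = 10 → K
  i= 7: S-Q =  2 → C
  i= 8: Z-V =  4 → E
  i= 9: U-M =  8 → I
  i=10: W-K = 12 → M
  i=11: N-E =  9 → J
  i=12: Z-U =  5 → F
  i=13: D-S = 11 → L
  i=14: P-F = 10 → K
  i=15: W-U =  2 → C
  i=16: T-P =  4 → E
  i=17: L-D =  8 → I
  i=18: D-R = 12 → M
  i=19: A-R =  9 → J
  i=20: S-N =  5 → F
  i=21: N-C = 11 → L
  i=22: R-H = 10 → K
  i=23: G-E =  2 → C
  i=24: E-A =  4 → E
  i=25: H-Z =  8 → I
  i=26: L-Z = 12 → M
  i=27: H-Y =  9 → J
  i=28: T-O =  5 → F
  i=29: L-A = 11 → L
  i=30: P-F = 10 → K
  i=31: D-B =  2 → C
  i=32: H-D =  4 → E
  i=33: P-H =  8 → I
  i=34: F-T = 12 → M
  i=35: T-K =  9 → J
  i=36: E-Z =  5 → F
  i=37: M-B = 11 → L
  i=38: F-V = 10 → K
  shifts repeat with period 8: EIMJFLKC

EIMJFLKC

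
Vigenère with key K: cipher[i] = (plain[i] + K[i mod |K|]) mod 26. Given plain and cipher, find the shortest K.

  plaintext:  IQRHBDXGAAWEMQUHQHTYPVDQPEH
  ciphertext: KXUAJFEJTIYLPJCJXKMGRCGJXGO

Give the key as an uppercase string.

CHDTI

  i= 0: K-I =  2 → C
  i= 1: X-Q =  7 → H
  i= 2: U-R =  3 → D
  i= 3: A-H = 19 → T
  i= 4: J-B =  8 → I
  i= 5: F-D =  2 → C
  i= 6: E-X =  7 → H
  i= 7: J-G =  3 → D
  i= 8: T-A = 19 → T
  i= 9: I-A =  8 → I
  i=10: Y-W =  2 → C
  i=11: L-E =  7 → H
  i=12: P-M =  3 → D
  i=13: J-Q = 19 → T
  i=14: C-U =  8 → I
  i=15: J-H =  2 → C
  i=16: X-Q =  7 → H
  i=17: K-H =  3 → D
  i=18: M-T = 19 → T
  i=19: G-Y =  8 → I
  i=20: R-P =  2 → C
  i=21: C-V =  7 → H
  i=22: G-D =  3 → D
  i=23: J-Q = 19 → T
  i=24: X-P =  8 → I
  i=25: G-E =  2 → C
  i=26: O-H =  7 → H
  shifts repeat with period 5: CHDTI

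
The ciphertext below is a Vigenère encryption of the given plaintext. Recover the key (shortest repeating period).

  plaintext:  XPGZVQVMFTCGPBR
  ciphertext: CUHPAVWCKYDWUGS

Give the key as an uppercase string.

  i= 0: C-X =  5 → F
  i= 1: U-P =  5 → F
  i= 2: H-G =  1 → B
  i= 3: P-Z = 16 → Q
  i= 4: A-V =  5 → F
  i= 5: V-Q =  5 → F
  i= 6: W-V =  1 → B
  i= 7: C-M = 16 → Q
  i= 8: K-F =  5 → F
  i= 9: Y-T =  5 → F
  i=10: D-C =  1 → B
  i=11: W-G = 16 → Q
  i=12: U-P =  5 → F
  i=13: G-B =  5 → F
  i=14: S-R =  1 → B
  shifts repeat with period 4: FFBQ

FFBQ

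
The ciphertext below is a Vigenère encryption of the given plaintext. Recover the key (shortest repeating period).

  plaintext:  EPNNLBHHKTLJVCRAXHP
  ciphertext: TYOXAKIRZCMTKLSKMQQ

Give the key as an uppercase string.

PJBK

  i= 0: T-E = 15 → P
  i= 1: Y-P =  9 → J
  i= 2: O-N =  1 → B
  i= 3: X-N = 10 → K
  i= 4: A-L = 15 → P
  i= 5: K-B =  9 → J
  i= 6: I-H =  1 → B
  i= 7: R-H = 10 → K
  i= 8: Z-K = 15 → P
  i= 9: C-T =  9 → J
  i=10: M-L =  1 → B
  i=11: T-J = 10 → K
  i=12: K-V = 15 → P
  i=13: L-C =  9 → J
  i=14: S-R =  1 → B
  i=15: K-A = 10 → K
  i=16: M-X = 15 → P
  i=17: Q-H =  9 → J
  i=18: Q-P =  1 → B
  shifts repeat with period 4: PJBK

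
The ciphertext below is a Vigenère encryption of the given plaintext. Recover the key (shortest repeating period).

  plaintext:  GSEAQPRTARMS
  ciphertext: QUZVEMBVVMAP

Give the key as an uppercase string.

  i= 0: Q-G = 10 → K
  i= 1: U-S =  2 → C
  i= 2: Z-E = 21 → V
  i= 3: V-A = 21 → V
  i= 4: E-Q = 14 → O
  i= 5: M-P = 23 → X
  i= 6: B-R = 10 → K
  i= 7: V-T =  2 → C
  i= 8: V-A = 21 → V
  i= 9: M-R = 21 → V
  i=10: A-M = 14 → O
  i=11: P-S = 23 → X
  shifts repeat with period 6: KCVVOX

KCVVOX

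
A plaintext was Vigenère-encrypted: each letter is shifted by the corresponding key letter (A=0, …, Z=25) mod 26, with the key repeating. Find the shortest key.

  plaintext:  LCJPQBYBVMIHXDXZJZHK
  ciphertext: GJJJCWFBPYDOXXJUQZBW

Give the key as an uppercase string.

  i= 0: G-L = 21 → V
  i= 1: J-C =  7 → H
  i= 2: J-J =  0 → A
  i= 3: J-P = 20 → U
  i= 4: C-Q = 12 → M
  i= 5: W-B = 21 → V
  i= 6: F-Y =  7 → H
  i= 7: B-B =  0 → A
  i= 8: P-V = 20 → U
  i= 9: Y-M = 12 → M
  i=10: D-I = 21 → V
  i=11: O-H =  7 → H
  i=12: X-X =  0 → A
  i=13: X-D = 20 → U
  i=14: J-X = 12 → M
  i=15: U-Z = 21 → V
  i=16: Q-J =  7 → H
  i=17: Z-Z =  0 → A
  i=18: B-H = 20 → U
  i=19: W-K = 12 → M
  shifts repeat with period 5: VHAUM

VHAUM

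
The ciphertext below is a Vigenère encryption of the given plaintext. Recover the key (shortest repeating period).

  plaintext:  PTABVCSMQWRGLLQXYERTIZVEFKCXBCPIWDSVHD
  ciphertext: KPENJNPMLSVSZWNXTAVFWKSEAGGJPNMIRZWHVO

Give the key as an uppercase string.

VWEMOLXA

  i= 0: K-P = 21 → V
  i= 1: P-T = 22 → W
  i= 2: E-A =  4 → E
  i= 3: N-B = 12 → M
  i= 4: J-V = 14 → O
  i= 5: N-C = 11 → L
  i= 6: P-S = 23 → X
  i= 7: M-M =  0 → A
  i= 8: L-Q = 21 → V
  i= 9: S-W = 22 → W
  i=10: V-R =  4 → E
  i=11: S-G = 12 → M
  i=12: Z-L = 14 → O
  i=13: W-L = 11 → L
  i=14: N-Q = 23 → X
  i=15: X-X =  0 → A
  i=16: T-Y = 21 → V
  i=17: A-E = 22 → W
  i=18: V-R =  4 → E
  i=19: F-T = 12 → M
  i=20: W-I = 14 → O
  i=21: K-Z = 11 → L
  i=22: S-V = 23 → X
  i=23: E-E =  0 → A
  i=24: A-F = 21 → V
  i=25: G-K = 22 → W
  i=26: G-C =  4 → E
  i=27: J-X = 12 → M
  i=28: P-B = 14 → O
  i=29: N-C = 11 → L
  i=30: M-P = 23 → X
  i=31: I-I =  0 → A
  i=32: R-W = 21 → V
  i=33: Z-D = 22 → W
  i=34: W-S =  4 → E
  i=35: H-V = 12 → M
  i=36: V-H = 14 → O
  i=37: O-D = 11 → L
  shifts repeat with period 8: VWEMOLXA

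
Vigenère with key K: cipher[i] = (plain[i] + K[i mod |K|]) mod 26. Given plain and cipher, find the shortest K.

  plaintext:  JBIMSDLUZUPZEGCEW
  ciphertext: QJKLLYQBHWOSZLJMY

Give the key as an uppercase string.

HICZTVF

  i= 0: Q-J =  7 → H
  i= 1: J-B =  8 → I
  i= 2: K-I =  2 → C
  i= 3: L-M = 25 → Z
  i= 4: L-S = 19 → T
  i= 5: Y-D = 21 → V
  i= 6: Q-L =  5 → F
  i= 7: B-U =  7 → H
  i= 8: H-Z =  8 → I
  i= 9: W-U =  2 → C
  i=10: O-P = 25 → Z
  i=11: S-Z = 19 → T
  i=12: Z-E = 21 → V
  i=13: L-G =  5 → F
  i=14: J-C =  7 → H
  i=15: M-E =  8 → I
  i=16: Y-W =  2 → C
  shifts repeat with period 7: HICZTVF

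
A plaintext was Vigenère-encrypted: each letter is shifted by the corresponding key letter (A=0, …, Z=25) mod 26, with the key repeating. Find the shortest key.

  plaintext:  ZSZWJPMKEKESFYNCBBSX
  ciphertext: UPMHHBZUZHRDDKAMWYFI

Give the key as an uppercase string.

  i= 0: U-Z = 21 → V
  i= 1: P-S = 23 → X
  i= 2: M-Z = 13 → N
  i= 3: H-W = 11 → L
  i= 4: H-J = 24 → Y
  i= 5: B-P = 12 → M
  i= 6: Z-M = 13 → N
  i= 7: U-K = 10 → K
  i= 8: Z-E = 21 → V
  i= 9: H-K = 23 → X
  i=10: R-E = 13 → N
  i=11: D-S = 11 → L
  i=12: D-F = 24 → Y
  i=13: K-Y = 12 → M
  i=14: A-N = 13 → N
  i=15: M-C = 10 → K
  i=16: W-B = 21 → V
  i=17: Y-B = 23 → X
  i=18: F-S = 13 → N
  i=19: I-X = 11 → L
  shifts repeat with period 8: VXNLYMNK

VXNLYMNK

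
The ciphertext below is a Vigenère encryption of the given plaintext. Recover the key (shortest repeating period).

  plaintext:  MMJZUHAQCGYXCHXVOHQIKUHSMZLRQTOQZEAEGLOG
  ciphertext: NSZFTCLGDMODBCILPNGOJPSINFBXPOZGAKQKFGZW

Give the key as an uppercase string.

BGQGZVLQ

  i= 0: N-M =  1 → B
  i= 1: S-M =  6 → G
  i= 2: Z-J = 16 → Q
  i= 3: F-Z =  6 → G
  i= 4: T-U = 25 → Z
  i= 5: C-H = 21 → V
  i= 6: L-A = 11 → L
  i= 7: G-Q = 16 → Q
  i= 8: D-C =  1 → B
  i= 9: M-G =  6 → G
  i=10: O-Y = 16 → Q
  i=11: D-X =  6 → G
  i=12: B-C = 25 → Z
  i=13: C-H = 21 → V
  i=14: I-X = 11 → L
  i=15: L-V = 16 → Q
  i=16: P-O =  1 → B
  i=17: N-H =  6 → G
  i=18: G-Q = 16 → Q
  i=19: O-I =  6 → G
  i=20: J-K = 25 → Z
  i=21: P-U = 21 → V
  i=22: S-H = 11 → L
  i=23: I-S = 16 → Q
  i=24: N-M =  1 → B
  i=25: F-Z =  6 → G
  i=26: B-L = 16 → Q
  i=27: X-R =  6 → G
  i=28: P-Q = 25 → Z
  i=29: O-T = 21 → V
  i=30: Z-O = 11 → L
  i=31: G-Q = 16 → Q
  i=32: A-Z =  1 → B
  i=33: K-E =  6 → G
  i=34: Q-A = 16 → Q
  i=35: K-E =  6 → G
  i=36: F-G = 25 → Z
  i=37: G-L = 21 → V
  i=38: Z-O = 11 → L
  i=39: W-G = 16 → Q
  shifts repeat with period 8: BGQGZVLQ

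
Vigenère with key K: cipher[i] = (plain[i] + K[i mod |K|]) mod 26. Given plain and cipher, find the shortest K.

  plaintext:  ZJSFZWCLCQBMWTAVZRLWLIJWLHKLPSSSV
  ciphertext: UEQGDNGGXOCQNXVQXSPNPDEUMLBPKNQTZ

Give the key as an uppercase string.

VVYBERE

  i= 0: U-Z = 21 → V
  i= 1: E-J = 21 → V
  i= 2: Q-S = 24 → Y
  i= 3: G-F =  1 → B
  i= 4: D-Z =  4 → E
  i= 5: N-W = 17 → R
  i= 6: G-C =  4 → E
  i= 7: G-L = 21 → V
  i= 8: X-C = 21 → V
  i= 9: O-Q = 24 → Y
  i=10: C-B =  1 → B
  i=11: Q-M =  4 → E
  i=12: N-W = 17 → R
  i=13: X-T =  4 → E
  i=14: V-A = 21 → V
  i=15: Q-V = 21 → V
  i=16: X-Z = 24 → Y
  i=17: S-R =  1 → B
  i=18: P-L =  4 → E
  i=19: N-W = 17 → R
  i=20: P-L =  4 → E
  i=21: D-I = 21 → V
  i=22: E-J = 21 → V
  i=23: U-W = 24 → Y
  i=24: M-L =  1 → B
  i=25: L-H =  4 → E
  i=26: B-K = 17 → R
  i=27: P-L =  4 → E
  i=28: K-P = 21 → V
  i=29: N-S = 21 → V
  i=30: Q-S = 24 → Y
  i=31: T-S =  1 → B
  i=32: Z-V =  4 → E
  shifts repeat with period 7: VVYBERE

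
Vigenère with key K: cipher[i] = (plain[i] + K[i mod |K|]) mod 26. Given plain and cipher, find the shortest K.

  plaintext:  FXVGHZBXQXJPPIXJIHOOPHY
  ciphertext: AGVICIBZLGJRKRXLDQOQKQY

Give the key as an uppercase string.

VJAC

  i= 0: A-F = 21 → V
  i= 1: G-X =  9 → J
  i= 2: V-V =  0 → A
  i= 3: I-G =  2 → C
  i= 4: C-H = 21 → V
  i= 5: I-Z =  9 → J
  i= 6: B-B =  0 → A
  i= 7: Z-X =  2 → C
  i= 8: L-Q = 21 → V
  i= 9: G-X =  9 → J
  i=10: J-J =  0 → A
  i=11: R-P =  2 → C
  i=12: K-P = 21 → V
  i=13: R-I =  9 → J
  i=14: X-X =  0 → A
  i=15: L-J =  2 → C
  i=16: D-I = 21 → V
  i=17: Q-H =  9 → J
  i=18: O-O =  0 → A
  i=19: Q-O =  2 → C
  i=20: K-P = 21 → V
  i=21: Q-H =  9 → J
  i=22: Y-Y =  0 → A
  shifts repeat with period 4: VJAC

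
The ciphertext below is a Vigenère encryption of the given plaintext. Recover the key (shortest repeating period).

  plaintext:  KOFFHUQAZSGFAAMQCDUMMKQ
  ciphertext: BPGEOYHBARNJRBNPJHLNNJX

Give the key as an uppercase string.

RBBZHE

  i= 0: B-K = 17 → R
  i= 1: P-O =  1 → B
  i= 2: G-F =  1 → B
  i= 3: E-F = 25 → Z
  i= 4: O-H =  7 → H
  i= 5: Y-U =  4 → E
  i= 6: H-Q = 17 → R
  i= 7: B-A =  1 → B
  i= 8: A-Z =  1 → B
  i= 9: R-S = 25 → Z
  i=10: N-G =  7 → H
  i=11: J-F =  4 → E
  i=12: R-A = 17 → R
  i=13: B-A =  1 → B
  i=14: N-M =  1 → B
  i=15: P-Q = 25 → Z
  i=16: J-C =  7 → H
  i=17: H-D =  4 → E
  i=18: L-U = 17 → R
  i=19: N-M =  1 → B
  i=20: N-M =  1 → B
  i=21: J-K = 25 → Z
  i=22: X-Q =  7 → H
  shifts repeat with period 6: RBBZHE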